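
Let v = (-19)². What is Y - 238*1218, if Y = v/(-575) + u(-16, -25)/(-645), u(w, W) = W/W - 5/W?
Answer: -7167397469/24725 ≈ -2.8988e+5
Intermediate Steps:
u(w, W) = 1 - 5/W
v = 361
Y = -15569/24725 (Y = 361/(-575) + ((-5 - 25)/(-25))/(-645) = 361*(-1/575) - 1/25*(-30)*(-1/645) = -361/575 + (6/5)*(-1/645) = -361/575 - 2/1075 = -15569/24725 ≈ -0.62969)
Y - 238*1218 = -15569/24725 - 238*1218 = -15569/24725 - 289884 = -7167397469/24725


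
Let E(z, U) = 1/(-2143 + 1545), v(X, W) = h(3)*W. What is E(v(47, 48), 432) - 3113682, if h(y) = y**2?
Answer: -1861981837/598 ≈ -3.1137e+6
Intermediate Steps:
v(X, W) = 9*W (v(X, W) = 3**2*W = 9*W)
E(z, U) = -1/598 (E(z, U) = 1/(-598) = -1/598)
E(v(47, 48), 432) - 3113682 = -1/598 - 3113682 = -1861981837/598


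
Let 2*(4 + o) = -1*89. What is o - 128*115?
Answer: -29537/2 ≈ -14769.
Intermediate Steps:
o = -97/2 (o = -4 + (-1*89)/2 = -4 + (½)*(-89) = -4 - 89/2 = -97/2 ≈ -48.500)
o - 128*115 = -97/2 - 128*115 = -97/2 - 14720 = -29537/2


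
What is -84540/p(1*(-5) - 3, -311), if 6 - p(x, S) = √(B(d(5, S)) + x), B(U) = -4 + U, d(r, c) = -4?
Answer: -126810/13 - 84540*I/13 ≈ -9754.6 - 6503.1*I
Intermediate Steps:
p(x, S) = 6 - √(-8 + x) (p(x, S) = 6 - √((-4 - 4) + x) = 6 - √(-8 + x))
-84540/p(1*(-5) - 3, -311) = -84540/(6 - √(-8 + (1*(-5) - 3))) = -84540/(6 - √(-8 + (-5 - 3))) = -84540/(6 - √(-8 - 8)) = -84540/(6 - √(-16)) = -84540/(6 - 4*I) = -84540*(6 + 4*I)/52 = -21135*(6 + 4*I)/13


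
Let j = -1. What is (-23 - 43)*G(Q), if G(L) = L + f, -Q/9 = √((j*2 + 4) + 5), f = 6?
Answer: -396 + 594*√7 ≈ 1175.6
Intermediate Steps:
Q = -9*√7 (Q = -9*√((-1*2 + 4) + 5) = -9*√((-2 + 4) + 5) = -9*√(2 + 5) = -9*√7 ≈ -23.812)
G(L) = 6 + L (G(L) = L + 6 = 6 + L)
(-23 - 43)*G(Q) = (-23 - 43)*(6 - 9*√7) = -66*(6 - 9*√7) = -396 + 594*√7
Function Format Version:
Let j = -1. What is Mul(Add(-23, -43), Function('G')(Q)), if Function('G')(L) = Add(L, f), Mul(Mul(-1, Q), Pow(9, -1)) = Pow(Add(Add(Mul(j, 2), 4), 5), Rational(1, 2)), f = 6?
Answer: Add(-396, Mul(594, Pow(7, Rational(1, 2)))) ≈ 1175.6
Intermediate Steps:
Q = Mul(-9, Pow(7, Rational(1, 2))) (Q = Mul(-9, Pow(Add(Add(Mul(-1, 2), 4), 5), Rational(1, 2))) = Mul(-9, Pow(Add(Add(-2, 4), 5), Rational(1, 2))) = Mul(-9, Pow(Add(2, 5), Rational(1, 2))) = Mul(-9, Pow(7, Rational(1, 2))) ≈ -23.812)
Function('G')(L) = Add(6, L) (Function('G')(L) = Add(L, 6) = Add(6, L))
Mul(Add(-23, -43), Function('G')(Q)) = Mul(Add(-23, -43), Add(6, Mul(-9, Pow(7, Rational(1, 2))))) = Mul(-66, Add(6, Mul(-9, Pow(7, Rational(1, 2))))) = Add(-396, Mul(594, Pow(7, Rational(1, 2))))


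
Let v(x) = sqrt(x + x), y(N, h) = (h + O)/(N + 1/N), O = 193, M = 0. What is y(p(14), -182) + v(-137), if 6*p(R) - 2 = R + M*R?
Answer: 264/73 + I*sqrt(274) ≈ 3.6164 + 16.553*I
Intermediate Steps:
p(R) = 1/3 + R/6 (p(R) = 1/3 + (R + 0*R)/6 = 1/3 + (R + 0)/6 = 1/3 + R/6)
y(N, h) = (193 + h)/(N + 1/N) (y(N, h) = (h + 193)/(N + 1/N) = (193 + h)/(N + 1/N))
v(x) = sqrt(2)*sqrt(x) (v(x) = sqrt(2*x) = sqrt(2)*sqrt(x))
y(p(14), -182) + v(-137) = (1/3 + (1/6)*14)*(193 - 182)/(1 + (1/3 + (1/6)*14)**2) + sqrt(2)*sqrt(-137) = (1/3 + 7/3)*11/(1 + (1/3 + 7/3)**2) + sqrt(2)*(I*sqrt(137)) = (8/3)*11/(1 + (8/3)**2) + I*sqrt(274) = (8/3)*11/(1 + 64/9) + I*sqrt(274) = (8/3)*11/(73/9) + I*sqrt(274) = (8/3)*(9/73)*11 + I*sqrt(274) = 264/73 + I*sqrt(274)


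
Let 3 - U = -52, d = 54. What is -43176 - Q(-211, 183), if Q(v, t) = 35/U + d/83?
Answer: -39420863/913 ≈ -43177.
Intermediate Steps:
U = 55 (U = 3 - 1*(-52) = 3 + 52 = 55)
Q(v, t) = 1175/913 (Q(v, t) = 35/55 + 54/83 = 35*(1/55) + 54*(1/83) = 7/11 + 54/83 = 1175/913)
-43176 - Q(-211, 183) = -43176 - 1*1175/913 = -43176 - 1175/913 = -39420863/913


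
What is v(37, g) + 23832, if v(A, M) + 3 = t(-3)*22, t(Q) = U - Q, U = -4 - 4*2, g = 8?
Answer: 23631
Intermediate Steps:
U = -12 (U = -4 - 8 = -12)
t(Q) = -12 - Q
v(A, M) = -201 (v(A, M) = -3 + (-12 - 1*(-3))*22 = -3 + (-12 + 3)*22 = -3 - 9*22 = -3 - 198 = -201)
v(37, g) + 23832 = -201 + 23832 = 23631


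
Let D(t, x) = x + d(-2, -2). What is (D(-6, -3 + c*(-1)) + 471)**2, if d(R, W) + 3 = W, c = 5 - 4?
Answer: 213444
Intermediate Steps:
c = 1
d(R, W) = -3 + W
D(t, x) = -5 + x (D(t, x) = x + (-3 - 2) = x - 5 = -5 + x)
(D(-6, -3 + c*(-1)) + 471)**2 = ((-5 + (-3 + 1*(-1))) + 471)**2 = ((-5 + (-3 - 1)) + 471)**2 = ((-5 - 4) + 471)**2 = (-9 + 471)**2 = 462**2 = 213444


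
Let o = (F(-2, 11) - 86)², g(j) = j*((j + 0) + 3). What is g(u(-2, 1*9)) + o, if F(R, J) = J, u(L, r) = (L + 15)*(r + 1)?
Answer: 22915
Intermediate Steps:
u(L, r) = (1 + r)*(15 + L) (u(L, r) = (15 + L)*(1 + r) = (1 + r)*(15 + L))
g(j) = j*(3 + j) (g(j) = j*(j + 3) = j*(3 + j))
o = 5625 (o = (11 - 86)² = (-75)² = 5625)
g(u(-2, 1*9)) + o = (15 - 2 + 15*(1*9) - 2*9)*(3 + (15 - 2 + 15*(1*9) - 2*9)) + 5625 = (15 - 2 + 15*9 - 2*9)*(3 + (15 - 2 + 15*9 - 2*9)) + 5625 = (15 - 2 + 135 - 18)*(3 + (15 - 2 + 135 - 18)) + 5625 = 130*(3 + 130) + 5625 = 130*133 + 5625 = 17290 + 5625 = 22915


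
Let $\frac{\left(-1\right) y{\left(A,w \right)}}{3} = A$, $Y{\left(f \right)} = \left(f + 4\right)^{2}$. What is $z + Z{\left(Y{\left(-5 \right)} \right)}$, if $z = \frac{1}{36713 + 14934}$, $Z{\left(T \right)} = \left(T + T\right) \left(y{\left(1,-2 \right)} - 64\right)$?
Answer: $- \frac{6920697}{51647} \approx -134.0$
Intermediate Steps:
$Y{\left(f \right)} = \left(4 + f\right)^{2}$
$y{\left(A,w \right)} = - 3 A$
$Z{\left(T \right)} = - 134 T$ ($Z{\left(T \right)} = \left(T + T\right) \left(\left(-3\right) 1 - 64\right) = 2 T \left(-3 - 64\right) = 2 T \left(-67\right) = - 134 T$)
$z = \frac{1}{51647} \approx 1.9362 \cdot 10^{-5}$
$z + Z{\left(Y{\left(-5 \right)} \right)} = \frac{1}{51647} - 134 \left(4 - 5\right)^{2} = \frac{1}{51647} - 134 \left(-1\right)^{2} = \frac{1}{51647} - 134 = - \frac{6920697}{51647}$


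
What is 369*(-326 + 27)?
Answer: -110331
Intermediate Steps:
369*(-326 + 27) = 369*(-299) = -110331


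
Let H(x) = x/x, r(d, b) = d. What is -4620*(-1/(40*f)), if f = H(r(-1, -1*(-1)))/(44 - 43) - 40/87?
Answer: 20097/94 ≈ 213.80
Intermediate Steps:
H(x) = 1
f = 47/87 (f = 1/(44 - 43) - 40/87 = 1/1 - 40*1/87 = 1*1 - 40/87 = 1 - 40/87 = 47/87 ≈ 0.54023)
-4620*(-1/(40*f)) = -4620/((-40*47/87)) = -4620/(-1880/87) = -4620*(-87/1880) = 20097/94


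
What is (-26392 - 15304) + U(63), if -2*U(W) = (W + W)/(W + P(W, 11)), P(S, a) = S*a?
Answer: -500353/12 ≈ -41696.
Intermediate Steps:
U(W) = -1/12 (U(W) = -(W + W)/(2*(W + W*11)) = -2*W/(2*(W + 11*W)) = -2*W/(2*(12*W)) = -2*W*1/(12*W)/2 = -½*⅙ = -1/12)
(-26392 - 15304) + U(63) = (-26392 - 15304) - 1/12 = -41696 - 1/12 = -500353/12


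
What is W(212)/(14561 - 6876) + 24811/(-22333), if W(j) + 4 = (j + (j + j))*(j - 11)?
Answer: 91868949/5918245 ≈ 15.523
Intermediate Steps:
W(j) = -4 + 3*j*(-11 + j) (W(j) = -4 + (j + (j + j))*(j - 11) = -4 + (j + 2*j)*(-11 + j) = -4 + (3*j)*(-11 + j) = -4 + 3*j*(-11 + j))
W(212)/(14561 - 6876) + 24811/(-22333) = (-4 - 33*212 + 3*212²)/(14561 - 6876) + 24811/(-22333) = (-4 - 6996 + 3*44944)/7685 + 24811*(-1/22333) = (-4 - 6996 + 134832)*(1/7685) - 24811/22333 = 127832*(1/7685) - 24811/22333 = 4408/265 - 24811/22333 = 91868949/5918245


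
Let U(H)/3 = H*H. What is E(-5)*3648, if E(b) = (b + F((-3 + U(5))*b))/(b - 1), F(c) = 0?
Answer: 3040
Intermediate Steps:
U(H) = 3*H**2 (U(H) = 3*(H*H) = 3*H**2)
E(b) = b/(-1 + b) (E(b) = (b + 0)/(b - 1) = b/(-1 + b))
E(-5)*3648 = -5/(-1 - 5)*3648 = -5/(-6)*3648 = -5*(-1/6)*3648 = (5/6)*3648 = 3040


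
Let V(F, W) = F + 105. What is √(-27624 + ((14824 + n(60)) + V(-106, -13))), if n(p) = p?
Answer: I*√12741 ≈ 112.88*I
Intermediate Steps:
V(F, W) = 105 + F
√(-27624 + ((14824 + n(60)) + V(-106, -13))) = √(-27624 + ((14824 + 60) + (105 - 106))) = √(-27624 + (14884 - 1)) = √(-27624 + 14883) = √(-12741) = I*√12741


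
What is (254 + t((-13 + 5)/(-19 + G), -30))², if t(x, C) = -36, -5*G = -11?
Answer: 47524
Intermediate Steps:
G = 11/5 (G = -⅕*(-11) = 11/5 ≈ 2.2000)
(254 + t((-13 + 5)/(-19 + G), -30))² = (254 - 36)² = 218² = 47524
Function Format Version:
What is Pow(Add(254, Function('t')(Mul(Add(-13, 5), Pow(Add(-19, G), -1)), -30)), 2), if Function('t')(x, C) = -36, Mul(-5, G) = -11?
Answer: 47524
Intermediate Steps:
G = Rational(11, 5) (G = Mul(Rational(-1, 5), -11) = Rational(11, 5) ≈ 2.2000)
Pow(Add(254, Function('t')(Mul(Add(-13, 5), Pow(Add(-19, G), -1)), -30)), 2) = Pow(Add(254, -36), 2) = Pow(218, 2) = 47524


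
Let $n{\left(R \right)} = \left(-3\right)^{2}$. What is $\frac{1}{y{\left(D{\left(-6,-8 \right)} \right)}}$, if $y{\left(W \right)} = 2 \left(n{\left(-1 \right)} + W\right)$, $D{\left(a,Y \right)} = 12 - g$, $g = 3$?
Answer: $\frac{1}{36} \approx 0.027778$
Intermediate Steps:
$n{\left(R \right)} = 9$
$D{\left(a,Y \right)} = 9$ ($D{\left(a,Y \right)} = 12 - 3 = 9$)
$y{\left(W \right)} = 18 + 2 W$ ($y{\left(W \right)} = 2 \left(9 + W\right) = 18 + 2 W$)
$\frac{1}{y{\left(D{\left(-6,-8 \right)} \right)}} = \frac{1}{18 + 2 \cdot 9} = \frac{1}{18 + 18} = \frac{1}{36}$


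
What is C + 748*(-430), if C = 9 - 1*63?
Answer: -321694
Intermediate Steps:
C = -54 (C = 9 - 63 = -54)
C + 748*(-430) = -54 + 748*(-430) = -54 - 321640 = -321694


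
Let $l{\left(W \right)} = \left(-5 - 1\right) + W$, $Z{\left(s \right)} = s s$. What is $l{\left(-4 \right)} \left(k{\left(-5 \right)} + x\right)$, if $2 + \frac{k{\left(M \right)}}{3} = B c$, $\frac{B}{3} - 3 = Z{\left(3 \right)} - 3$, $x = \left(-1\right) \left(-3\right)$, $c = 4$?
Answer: $-3210$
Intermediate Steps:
$Z{\left(s \right)} = s^{2}$
$x = 3$
$B = 27$ ($B = 9 + 3 \left(3^{2} - 3\right) = 9 + 3 \left(9 - 3\right) = 9 + 3 \cdot 6 = 9 + 18 = 27$)
$l{\left(W \right)} = -6 + W$
$k{\left(M \right)} = 318$ ($k{\left(M \right)} = -6 + 3 \cdot 27 \cdot 4 = -6 + 3 \cdot 108 = -6 + 324 = 318$)
$l{\left(-4 \right)} \left(k{\left(-5 \right)} + x\right) = \left(-6 - 4\right) \left(318 + 3\right) = \left(-10\right) 321 = -3210$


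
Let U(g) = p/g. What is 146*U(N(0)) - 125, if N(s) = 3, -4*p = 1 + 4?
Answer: -1115/6 ≈ -185.83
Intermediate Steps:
p = -5/4 (p = -(1 + 4)/4 = -¼*5 = -5/4 ≈ -1.2500)
U(g) = -5/(4*g)
146*U(N(0)) - 125 = 146*(-5/4/3) - 125 = 146*(-5/4*⅓) - 125 = 146*(-5/12) - 125 = -365/6 - 125 = -1115/6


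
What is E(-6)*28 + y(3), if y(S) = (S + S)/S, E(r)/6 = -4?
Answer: -670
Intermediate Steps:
E(r) = -24 (E(r) = 6*(-4) = -24)
y(S) = 2 (y(S) = (2*S)/S = 2)
E(-6)*28 + y(3) = -24*28 + 2 = -672 + 2 = -670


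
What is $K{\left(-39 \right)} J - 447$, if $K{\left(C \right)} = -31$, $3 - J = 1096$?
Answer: $33436$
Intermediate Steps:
$J = -1093$ ($J = 3 - 1096 = -1093$)
$K{\left(-39 \right)} J - 447 = \left(-31\right) \left(-1093\right) - 447 = 33883 - 447 = 33436$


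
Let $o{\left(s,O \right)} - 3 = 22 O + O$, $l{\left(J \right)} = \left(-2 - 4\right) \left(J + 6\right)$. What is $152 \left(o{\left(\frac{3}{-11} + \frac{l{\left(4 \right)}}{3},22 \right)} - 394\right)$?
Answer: $17480$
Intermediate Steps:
$l{\left(J \right)} = -36 - 6 J$ ($l{\left(J \right)} = - 6 \left(6 + J\right) = -36 - 6 J$)
$o{\left(s,O \right)} = 3 + 23 O$ ($o{\left(s,O \right)} = 3 + \left(22 O + O\right) = 3 + 23 O$)
$152 \left(o{\left(\frac{3}{-11} + \frac{l{\left(4 \right)}}{3},22 \right)} - 394\right) = 152 \left(\left(3 + 23 \cdot 22\right) - 394\right) = 152 \left(\left(3 + 506\right) - 394\right) = 152 \left(509 - 394\right) = 152 \cdot 115 = 17480$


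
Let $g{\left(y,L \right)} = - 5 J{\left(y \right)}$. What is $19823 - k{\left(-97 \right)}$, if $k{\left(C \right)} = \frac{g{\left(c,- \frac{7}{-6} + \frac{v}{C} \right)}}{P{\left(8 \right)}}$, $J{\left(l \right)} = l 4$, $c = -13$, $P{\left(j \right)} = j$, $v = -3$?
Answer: $\frac{39581}{2} \approx 19791.0$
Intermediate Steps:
$J{\left(l \right)} = 4 l$
$g{\left(y,L \right)} = - 20 y$ ($g{\left(y,L \right)} = - 5 \cdot 4 y = - 20 y$)
$k{\left(C \right)} = \frac{65}{2}$ ($k{\left(C \right)} = \frac{\left(-20\right) \left(-13\right)}{8} = 260 \cdot \frac{1}{8} = \frac{65}{2}$)
$19823 - k{\left(-97 \right)} = 19823 - \frac{65}{2} = \frac{39581}{2}$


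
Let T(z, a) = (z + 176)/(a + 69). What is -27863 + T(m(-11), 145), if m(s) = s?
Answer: -5962517/214 ≈ -27862.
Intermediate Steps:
T(z, a) = (176 + z)/(69 + a)
-27863 + T(m(-11), 145) = -27863 + (176 - 11)/(69 + 145) = -27863 + 165/214 = -5962517/214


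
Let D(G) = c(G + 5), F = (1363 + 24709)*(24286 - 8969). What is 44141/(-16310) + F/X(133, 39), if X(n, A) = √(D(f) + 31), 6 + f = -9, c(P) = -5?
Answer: -44141/16310 + 199672412*√26/13 ≈ 7.8318e+7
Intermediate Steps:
F = 399344824 (F = 26072*15317 = 399344824)
f = -15 (f = -6 - 9 = -15)
D(G) = -5
X(n, A) = √26 (X(n, A) = √(-5 + 31) = √26)
44141/(-16310) + F/X(133, 39) = 44141/(-16310) + 399344824/(√26) = 44141*(-1/16310) + 399344824*(√26/26) = -44141/16310 + 199672412*√26/13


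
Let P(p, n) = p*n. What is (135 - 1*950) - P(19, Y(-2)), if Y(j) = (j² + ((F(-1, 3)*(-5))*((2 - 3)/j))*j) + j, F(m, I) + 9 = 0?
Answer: 2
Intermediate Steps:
F(m, I) = -9 (F(m, I) = -9 + 0 = -9)
Y(j) = -45 + j + j² (Y(j) = (j² + ((-9*(-5))*((2 - 3)/j))*j) + j = (j² + (45*(-1/j))*j) + j = (j² + (-45/j)*j) + j = (j² - 45) + j = (-45 + j²) + j = -45 + j + j²)
P(p, n) = n*p
(135 - 1*950) - P(19, Y(-2)) = (135 - 1*950) - (-45 - 2 + (-2)²)*19 = (135 - 950) - (-45 - 2 + 4)*19 = -815 - (-43)*19 = -815 - 1*(-817) = -815 + 817 = 2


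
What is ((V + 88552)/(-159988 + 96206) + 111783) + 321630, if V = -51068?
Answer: 13821955241/31891 ≈ 4.3341e+5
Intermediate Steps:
((V + 88552)/(-159988 + 96206) + 111783) + 321630 = ((-51068 + 88552)/(-159988 + 96206) + 111783) + 321630 = (37484/(-63782) + 111783) + 321630 = (37484*(-1/63782) + 111783) + 321630 = (-18742/31891 + 111783) + 321630 = 3564852911/31891 + 321630 = 13821955241/31891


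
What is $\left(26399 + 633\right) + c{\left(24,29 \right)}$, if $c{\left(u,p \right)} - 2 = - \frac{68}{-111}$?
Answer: $\frac{3000842}{111} \approx 27035.0$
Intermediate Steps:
$c{\left(u,p \right)} = \frac{290}{111}$ ($c{\left(u,p \right)} = 2 - \frac{68}{-111} = 2 - - \frac{68}{111} = 2 + \frac{68}{111} = \frac{290}{111}$)
$\left(26399 + 633\right) + c{\left(24,29 \right)} = \left(26399 + 633\right) + \frac{290}{111} = 27032 + \frac{290}{111} = \frac{3000842}{111}$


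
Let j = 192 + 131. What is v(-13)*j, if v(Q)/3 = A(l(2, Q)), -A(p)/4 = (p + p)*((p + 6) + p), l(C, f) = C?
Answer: -155040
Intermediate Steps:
A(p) = -8*p*(6 + 2*p) (A(p) = -4*(p + p)*((p + 6) + p) = -4*2*p*((6 + p) + p) = -4*2*p*(6 + 2*p) = -8*p*(6 + 2*p))
v(Q) = -480 (v(Q) = 3*(-16*2*(3 + 2)) = 3*(-16*2*5) = 3*(-160) = -480)
j = 323
v(-13)*j = -480*323 = -155040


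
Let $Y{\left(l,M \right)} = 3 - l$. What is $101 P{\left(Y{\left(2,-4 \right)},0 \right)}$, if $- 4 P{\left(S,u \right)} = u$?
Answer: $0$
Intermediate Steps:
$P{\left(S,u \right)} = - \frac{u}{4}$
$101 P{\left(Y{\left(2,-4 \right)},0 \right)} = 101 \left(\left(- \frac{1}{4}\right) 0\right) = 101 \cdot 0 = 0$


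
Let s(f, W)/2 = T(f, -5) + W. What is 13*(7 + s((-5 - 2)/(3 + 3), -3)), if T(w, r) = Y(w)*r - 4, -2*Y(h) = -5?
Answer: -416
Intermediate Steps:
Y(h) = 5/2 (Y(h) = -½*(-5) = 5/2)
T(w, r) = -4 + 5*r/2 (T(w, r) = 5*r/2 - 4 = -4 + 5*r/2)
s(f, W) = -33 + 2*W (s(f, W) = 2*((-4 + (5/2)*(-5)) + W) = 2*((-4 - 25/2) + W) = 2*(-33/2 + W) = -33 + 2*W)
13*(7 + s((-5 - 2)/(3 + 3), -3)) = 13*(7 + (-33 + 2*(-3))) = 13*(7 + (-33 - 6)) = 13*(7 - 39) = 13*(-32) = -416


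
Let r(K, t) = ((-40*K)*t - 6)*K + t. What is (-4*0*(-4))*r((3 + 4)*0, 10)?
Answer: 0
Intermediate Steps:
r(K, t) = t + K*(-6 - 40*K*t) (r(K, t) = (-40*K*t - 6)*K + t = (-6 - 40*K*t)*K + t = K*(-6 - 40*K*t) + t = t + K*(-6 - 40*K*t))
(-4*0*(-4))*r((3 + 4)*0, 10) = (-4*0*(-4))*(10 - 6*(3 + 4)*0 - 40*10*((3 + 4)*0)²) = (0*(-4))*(10 - 42*0 - 40*10*(7*0)²) = 0*(10 - 6*0 - 40*10*0²) = 0*(10 + 0 - 40*10*0) = 0*(10 + 0 + 0) = 0*10 = 0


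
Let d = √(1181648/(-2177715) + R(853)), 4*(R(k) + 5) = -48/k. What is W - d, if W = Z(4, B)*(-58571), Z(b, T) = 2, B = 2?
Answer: -117142 - I*√19174114145313765105/1857590895 ≈ -1.1714e+5 - 2.3573*I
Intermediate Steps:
R(k) = -5 - 12/k (R(k) = -5 + (-48/k)/4 = -5 - 12/k)
W = -117142 (W = 2*(-58571) = -117142)
d = I*√19174114145313765105/1857590895 (d = √(1181648/(-2177715) + (-5 - 12/853)) = √(1181648*(-1/2177715) + (-5 - 12*1/853)) = √(-1181648/2177715 + (-5 - 12/853)) = √(-1181648/2177715 - 4277/853) = √(-10322032799/1857590895) = I*√19174114145313765105/1857590895 ≈ 2.3573*I)
W - d = -117142 - I*√19174114145313765105/1857590895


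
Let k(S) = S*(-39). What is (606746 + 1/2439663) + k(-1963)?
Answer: 1667029046890/2439663 ≈ 6.8330e+5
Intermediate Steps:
k(S) = -39*S
(606746 + 1/2439663) + k(-1963) = (606746 + 1/2439663) - 39*(-1963) = (606746 + 1/2439663) + 76557 = 1480255766599/2439663 + 76557 = 1667029046890/2439663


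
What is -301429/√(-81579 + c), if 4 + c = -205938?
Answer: 301429*I*√287521/287521 ≈ 562.15*I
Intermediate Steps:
c = -205942 (c = -4 - 205938 = -205942)
-301429/√(-81579 + c) = -301429/√(-81579 - 205942) = -301429*(-I*√287521/287521) = -(-301429)*I*√287521/287521 = 301429*I*√287521/287521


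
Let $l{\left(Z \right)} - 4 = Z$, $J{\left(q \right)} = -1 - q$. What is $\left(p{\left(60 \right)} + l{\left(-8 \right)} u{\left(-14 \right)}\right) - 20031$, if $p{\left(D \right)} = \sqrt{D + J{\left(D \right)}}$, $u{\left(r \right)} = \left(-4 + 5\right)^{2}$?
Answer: $-20035 + i \approx -20035.0 + 1.0 i$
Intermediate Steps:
$l{\left(Z \right)} = 4 + Z$
$u{\left(r \right)} = 1$ ($u{\left(r \right)} = 1^{2} = 1$)
$p{\left(D \right)} = i$ ($p{\left(D \right)} = \sqrt{D - \left(1 + D\right)} = \sqrt{-1} = i$)
$\left(p{\left(60 \right)} + l{\left(-8 \right)} u{\left(-14 \right)}\right) - 20031 = \left(i + \left(4 - 8\right) 1\right) - 20031 = \left(i - 4\right) - 20031 = \left(-4 + i\right) - 20031 = -20035 + i$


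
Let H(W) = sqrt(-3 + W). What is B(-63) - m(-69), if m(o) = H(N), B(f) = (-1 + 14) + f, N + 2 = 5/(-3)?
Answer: -50 - 2*I*sqrt(15)/3 ≈ -50.0 - 2.582*I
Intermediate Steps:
N = -11/3 (N = -2 + 5/(-3) = -2 + 5*(-1/3) = -2 - 5/3 = -11/3 ≈ -3.6667)
B(f) = 13 + f
m(o) = 2*I*sqrt(15)/3 (m(o) = sqrt(-3 - 11/3) = sqrt(-20/3) = 2*I*sqrt(15)/3)
B(-63) - m(-69) = (13 - 63) - 2*I*sqrt(15)/3 = -50 - 2*I*sqrt(15)/3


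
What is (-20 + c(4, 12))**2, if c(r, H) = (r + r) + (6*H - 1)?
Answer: 3481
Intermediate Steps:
c(r, H) = -1 + 2*r + 6*H (c(r, H) = 2*r + (-1 + 6*H) = -1 + 2*r + 6*H)
(-20 + c(4, 12))**2 = (-20 + (-1 + 2*4 + 6*12))**2 = (-20 + (-1 + 8 + 72))**2 = (-20 + 79)**2 = 59**2 = 3481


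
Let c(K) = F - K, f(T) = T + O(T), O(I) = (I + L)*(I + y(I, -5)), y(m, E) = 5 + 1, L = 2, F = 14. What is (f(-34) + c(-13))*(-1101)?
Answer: -978789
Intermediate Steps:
y(m, E) = 6
O(I) = (2 + I)*(6 + I) (O(I) = (I + 2)*(I + 6) = (2 + I)*(6 + I))
f(T) = 12 + T² + 9*T (f(T) = T + (12 + T² + 8*T) = 12 + T² + 9*T)
c(K) = 14 - K
(f(-34) + c(-13))*(-1101) = ((12 + (-34)² + 9*(-34)) + (14 - 1*(-13)))*(-1101) = ((12 + 1156 - 306) + (14 + 13))*(-1101) = (862 + 27)*(-1101) = 889*(-1101) = -978789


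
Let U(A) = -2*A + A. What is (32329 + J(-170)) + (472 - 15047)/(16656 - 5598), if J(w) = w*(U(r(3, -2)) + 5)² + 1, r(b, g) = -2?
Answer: 265377425/11058 ≈ 23999.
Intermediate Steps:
U(A) = -A
J(w) = 1 + 49*w (J(w) = w*(-1*(-2) + 5)² + 1 = w*(2 + 5)² + 1 = w*7² + 1 = w*49 + 1 = 49*w + 1 = 1 + 49*w)
(32329 + J(-170)) + (472 - 15047)/(16656 - 5598) = (32329 + (1 + 49*(-170))) + (472 - 15047)/(16656 - 5598) = (32329 + (1 - 8330)) - 14575/11058 = (32329 - 8329) - 14575*1/11058 = 24000 - 14575/11058 = 265377425/11058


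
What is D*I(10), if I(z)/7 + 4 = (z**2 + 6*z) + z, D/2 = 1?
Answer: 2324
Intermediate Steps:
D = 2 (D = 2*1 = 2)
I(z) = -28 + 7*z**2 + 49*z (I(z) = -28 + 7*((z**2 + 6*z) + z) = -28 + 7*(z**2 + 7*z) = -28 + (7*z**2 + 49*z) = -28 + 7*z**2 + 49*z)
D*I(10) = 2*(-28 + 7*10**2 + 49*10) = 2*(-28 + 7*100 + 490) = 2*(-28 + 700 + 490) = 2*1162 = 2324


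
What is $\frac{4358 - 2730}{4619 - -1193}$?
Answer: $\frac{407}{1453} \approx 0.28011$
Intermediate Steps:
$\frac{4358 - 2730}{4619 - -1193} = \frac{1628}{4619 + \left(-1267 + 2460\right)} = \frac{1628}{4619 + 1193} = \frac{1628}{5812} = 1628 \cdot \frac{1}{5812} = \frac{407}{1453}$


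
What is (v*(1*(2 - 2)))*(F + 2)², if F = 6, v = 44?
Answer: 0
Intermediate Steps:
(v*(1*(2 - 2)))*(F + 2)² = (44*(1*(2 - 2)))*(6 + 2)² = (44*(1*0))*8² = (44*0)*64 = 0*64 = 0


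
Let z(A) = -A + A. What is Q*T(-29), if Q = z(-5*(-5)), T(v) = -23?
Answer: 0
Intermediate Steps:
z(A) = 0
Q = 0
Q*T(-29) = 0*(-23) = 0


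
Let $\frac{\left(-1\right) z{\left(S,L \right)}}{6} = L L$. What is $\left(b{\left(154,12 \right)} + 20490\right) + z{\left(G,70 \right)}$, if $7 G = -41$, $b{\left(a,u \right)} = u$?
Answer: $-8898$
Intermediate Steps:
$G = - \frac{41}{7}$ ($G = \frac{1}{7} \left(-41\right) = - \frac{41}{7} \approx -5.8571$)
$z{\left(S,L \right)} = - 6 L^{2}$ ($z{\left(S,L \right)} = - 6 L L = - 6 L^{2}$)
$\left(b{\left(154,12 \right)} + 20490\right) + z{\left(G,70 \right)} = \left(12 + 20490\right) - 6 \cdot 70^{2} = 20502 - 29400 = -8898$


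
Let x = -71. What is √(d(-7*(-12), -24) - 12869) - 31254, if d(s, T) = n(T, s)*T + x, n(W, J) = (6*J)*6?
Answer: -31254 + 2*I*√21379 ≈ -31254.0 + 292.43*I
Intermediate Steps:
n(W, J) = 36*J
d(s, T) = -71 + 36*T*s (d(s, T) = (36*s)*T - 71 = 36*T*s - 71 = -71 + 36*T*s)
√(d(-7*(-12), -24) - 12869) - 31254 = √((-71 + 36*(-24)*(-7*(-12))) - 12869) - 31254 = √((-71 + 36*(-24)*84) - 12869) - 31254 = √((-71 - 72576) - 12869) - 31254 = √(-72647 - 12869) - 31254 = √(-85516) - 31254 = 2*I*√21379 - 31254 = -31254 + 2*I*√21379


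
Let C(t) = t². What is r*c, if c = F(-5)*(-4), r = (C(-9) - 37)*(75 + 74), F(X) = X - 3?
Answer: 209792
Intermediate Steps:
F(X) = -3 + X
r = 6556 (r = ((-9)² - 37)*(75 + 74) = (81 - 37)*149 = 44*149 = 6556)
c = 32 (c = (-3 - 5)*(-4) = -8*(-4) = 32)
r*c = 6556*32 = 209792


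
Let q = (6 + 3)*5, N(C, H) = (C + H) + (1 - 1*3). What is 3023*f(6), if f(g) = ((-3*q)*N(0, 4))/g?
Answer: -136035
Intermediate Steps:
N(C, H) = -2 + C + H (N(C, H) = (C + H) + (1 - 3) = (C + H) - 2 = -2 + C + H)
q = 45 (q = 9*5 = 45)
f(g) = -270/g (f(g) = ((-3*45)*(-2 + 0 + 4))/g = (-135*2)/g = -270/g)
3023*f(6) = 3023*(-270/6) = 3023*(-270*⅙) = 3023*(-45) = -136035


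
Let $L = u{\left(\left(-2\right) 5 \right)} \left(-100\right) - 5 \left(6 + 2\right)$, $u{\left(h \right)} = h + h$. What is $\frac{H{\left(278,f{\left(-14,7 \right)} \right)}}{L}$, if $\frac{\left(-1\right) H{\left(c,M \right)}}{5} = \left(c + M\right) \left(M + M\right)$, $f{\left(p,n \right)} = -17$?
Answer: $\frac{4437}{196} \approx 22.638$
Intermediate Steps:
$H{\left(c,M \right)} = - 10 M \left(M + c\right)$ ($H{\left(c,M \right)} = - 5 \left(c + M\right) \left(M + M\right) = - 5 \left(M + c\right) 2 M = - 5 \cdot 2 M \left(M + c\right) = - 10 M \left(M + c\right)$)
$u{\left(h \right)} = 2 h$
$L = 1960$ ($L = 2 \left(\left(-2\right) 5\right) \left(-100\right) - 5 \left(6 + 2\right) = 2 \left(-10\right) \left(-100\right) - 40 = \left(-20\right) \left(-100\right) - 40 = 2000 - 40 = 1960$)
$\frac{H{\left(278,f{\left(-14,7 \right)} \right)}}{L} = \frac{\left(-10\right) \left(-17\right) \left(-17 + 278\right)}{1960} = \left(-10\right) \left(-17\right) 261 \cdot \frac{1}{1960} = 44370 \cdot \frac{1}{1960} = \frac{4437}{196}$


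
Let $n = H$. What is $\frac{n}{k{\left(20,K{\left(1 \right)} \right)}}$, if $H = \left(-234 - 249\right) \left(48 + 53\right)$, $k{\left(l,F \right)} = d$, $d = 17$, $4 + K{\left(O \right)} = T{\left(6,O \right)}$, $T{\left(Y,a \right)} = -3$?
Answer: $- \frac{48783}{17} \approx -2869.6$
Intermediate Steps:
$K{\left(O \right)} = -7$ ($K{\left(O \right)} = -4 - 3 = -7$)
$k{\left(l,F \right)} = 17$
$H = -48783$ ($H = \left(-483\right) 101 = -48783$)
$n = -48783$
$\frac{n}{k{\left(20,K{\left(1 \right)} \right)}} = - \frac{48783}{17}$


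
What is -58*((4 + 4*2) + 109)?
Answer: -7018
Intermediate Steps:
-58*((4 + 4*2) + 109) = -58*((4 + 8) + 109) = -58*(12 + 109) = -58*121 = -7018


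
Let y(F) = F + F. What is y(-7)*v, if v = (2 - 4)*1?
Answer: 28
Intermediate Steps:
v = -2 (v = -2*1 = -2)
y(F) = 2*F
y(-7)*v = (2*(-7))*(-2) = -14*(-2) = 28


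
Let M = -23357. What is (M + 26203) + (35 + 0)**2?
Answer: 4071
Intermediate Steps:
(M + 26203) + (35 + 0)**2 = (-23357 + 26203) + (35 + 0)**2 = 2846 + 35**2 = 2846 + 1225 = 4071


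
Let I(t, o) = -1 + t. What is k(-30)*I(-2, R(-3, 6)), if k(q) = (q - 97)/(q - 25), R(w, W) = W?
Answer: -381/55 ≈ -6.9273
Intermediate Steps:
k(q) = (-97 + q)/(-25 + q)
k(-30)*I(-2, R(-3, 6)) = ((-97 - 30)/(-25 - 30))*(-1 - 2) = (-127/(-55))*(-3) = -1/55*(-127)*(-3) = (127/55)*(-3) = -381/55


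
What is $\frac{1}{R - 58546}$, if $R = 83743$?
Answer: $\frac{1}{25197} \approx 3.9687 \cdot 10^{-5}$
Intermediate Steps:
$\frac{1}{R - 58546} = \frac{1}{83743 - 58546} = \frac{1}{25197}$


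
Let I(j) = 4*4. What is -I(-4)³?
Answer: -4096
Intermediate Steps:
I(j) = 16
-I(-4)³ = -1*16³ = -1*4096 = -4096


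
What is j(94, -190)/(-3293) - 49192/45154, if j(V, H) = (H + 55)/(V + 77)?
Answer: -1538559277/1412575159 ≈ -1.0892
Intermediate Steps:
j(V, H) = (55 + H)/(77 + V)
j(94, -190)/(-3293) - 49192/45154 = ((55 - 190)/(77 + 94))/(-3293) - 49192/45154 = (-135/171)*(-1/3293) - 49192*1/45154 = ((1/171)*(-135))*(-1/3293) - 24596/22577 = -15/19*(-1/3293) - 24596/22577 = 15/62567 - 24596/22577 = -1538559277/1412575159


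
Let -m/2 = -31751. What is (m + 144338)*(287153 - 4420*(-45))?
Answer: 101021255520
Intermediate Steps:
m = 63502 (m = -2*(-31751) = 63502)
(m + 144338)*(287153 - 4420*(-45)) = (63502 + 144338)*(287153 - 4420*(-45)) = 207840*(287153 + 198900) = 207840*486053 = 101021255520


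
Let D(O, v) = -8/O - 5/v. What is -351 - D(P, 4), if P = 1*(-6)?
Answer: -4213/12 ≈ -351.08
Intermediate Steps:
P = -6
-351 - D(P, 4) = -351 - (-8/(-6) - 5/4) = -351 - (-8*(-⅙) - 5*¼) = -351 - (4/3 - 5/4) = -351 - 1*1/12 = -351 - 1/12 = -4213/12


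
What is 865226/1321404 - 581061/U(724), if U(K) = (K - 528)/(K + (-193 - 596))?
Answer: 1782436821827/9249828 ≈ 1.9270e+5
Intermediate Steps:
U(K) = (-528 + K)/(-789 + K) (U(K) = (-528 + K)/(K - 789) = (-528 + K)/(-789 + K))
865226/1321404 - 581061/U(724) = 865226/1321404 - 581061*(-789 + 724)/(-528 + 724) = 865226*(1/1321404) - 581061/(196/(-65)) = 432613/660702 - 581061/((-1/65*196)) = 432613/660702 - 581061/(-196/65) = 432613/660702 - 581061*(-65/196) = 432613/660702 + 37768965/196 = 1782436821827/9249828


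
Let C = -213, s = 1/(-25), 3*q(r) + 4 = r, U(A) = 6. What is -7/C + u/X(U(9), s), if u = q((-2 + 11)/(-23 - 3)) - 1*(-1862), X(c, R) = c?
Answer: 10304825/33228 ≈ 310.12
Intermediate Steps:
q(r) = -4/3 + r/3
s = -1/25 ≈ -0.040000
u = 145123/78 (u = (-4/3 + ((-2 + 11)/(-23 - 3))/3) - 1*(-1862) = (-4/3 + (9/(-26))/3) + 1862 = (-4/3 + (9*(-1/26))/3) + 1862 = (-4/3 + (⅓)*(-9/26)) + 1862 = (-4/3 - 3/26) + 1862 = -113/78 + 1862 = 145123/78 ≈ 1860.6)
-7/C + u/X(U(9), s) = -7/(-213) + (145123/78)/6 = -7*(-1/213) + (145123/78)*(⅙) = 7/213 + 145123/468 = 10304825/33228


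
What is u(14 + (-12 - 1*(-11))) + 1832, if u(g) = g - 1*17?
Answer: 1828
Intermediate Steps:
u(g) = -17 + g (u(g) = g - 17 = -17 + g)
u(14 + (-12 - 1*(-11))) + 1832 = (-17 + (14 + (-12 - 1*(-11)))) + 1832 = (-17 + (14 + (-12 + 11))) + 1832 = (-17 + (14 - 1)) + 1832 = (-17 + 13) + 1832 = -4 + 1832 = 1828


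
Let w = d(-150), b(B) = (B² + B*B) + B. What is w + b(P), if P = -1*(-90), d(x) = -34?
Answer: 16256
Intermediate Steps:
P = 90
b(B) = B + 2*B² (b(B) = (B² + B²) + B = 2*B² + B = B + 2*B²)
w = -34
w + b(P) = -34 + 90*(1 + 2*90) = -34 + 90*(1 + 180) = -34 + 90*181 = -34 + 16290 = 16256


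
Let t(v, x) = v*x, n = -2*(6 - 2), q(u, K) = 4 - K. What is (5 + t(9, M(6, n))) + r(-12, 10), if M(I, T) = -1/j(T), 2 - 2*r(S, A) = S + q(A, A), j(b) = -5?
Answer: 84/5 ≈ 16.800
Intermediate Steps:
n = -8 (n = -2*4 = -8)
r(S, A) = -1 + A/2 - S/2 (r(S, A) = 1 - (S + (4 - A))/2 = 1 - (4 + S - A)/2 = 1 + (-2 + A/2 - S/2) = -1 + A/2 - S/2)
M(I, T) = ⅕ (M(I, T) = -1/(-5) = -1*(-⅕) = ⅕)
(5 + t(9, M(6, n))) + r(-12, 10) = (5 + 9*(⅕)) + (-1 + (½)*10 - ½*(-12)) = (5 + 9/5) + (-1 + 5 + 6) = 34/5 + 10 = 84/5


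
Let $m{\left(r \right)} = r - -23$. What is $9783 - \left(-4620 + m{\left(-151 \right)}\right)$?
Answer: $14531$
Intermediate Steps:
$m{\left(r \right)} = 23 + r$ ($m{\left(r \right)} = r + 23 = 23 + r$)
$9783 - \left(-4620 + m{\left(-151 \right)}\right) = 9783 - \left(-4620 + \left(23 - 151\right)\right) = 9783 - \left(-4620 - 128\right) = 9783 - -4748 = 9783 + 4748 = 14531$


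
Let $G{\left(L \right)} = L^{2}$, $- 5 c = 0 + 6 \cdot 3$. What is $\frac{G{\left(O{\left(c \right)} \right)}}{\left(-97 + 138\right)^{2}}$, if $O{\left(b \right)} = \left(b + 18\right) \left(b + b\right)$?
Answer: $\frac{6718464}{1050625} \approx 6.3947$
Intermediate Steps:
$c = - \frac{18}{5}$ ($c = - \frac{0 + 6 \cdot 3}{5} = - \frac{0 + 18}{5} = \left(- \frac{1}{5}\right) 18 = - \frac{18}{5} \approx -3.6$)
$O{\left(b \right)} = 2 b \left(18 + b\right)$ ($O{\left(b \right)} = \left(18 + b\right) 2 b = 2 b \left(18 + b\right)$)
$\frac{G{\left(O{\left(c \right)} \right)}}{\left(-97 + 138\right)^{2}} = \frac{\left(2 \left(- \frac{18}{5}\right) \left(18 - \frac{18}{5}\right)\right)^{2}}{\left(-97 + 138\right)^{2}} = \frac{\left(2 \left(- \frac{18}{5}\right) \frac{72}{5}\right)^{2}}{41^{2}} = \frac{\left(- \frac{2592}{25}\right)^{2}}{1681} = \frac{6718464}{625} \cdot \frac{1}{1681} = \frac{6718464}{1050625}$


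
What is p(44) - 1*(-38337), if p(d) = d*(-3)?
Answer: 38205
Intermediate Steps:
p(d) = -3*d
p(44) - 1*(-38337) = -3*44 - 1*(-38337) = -132 + 38337 = 38205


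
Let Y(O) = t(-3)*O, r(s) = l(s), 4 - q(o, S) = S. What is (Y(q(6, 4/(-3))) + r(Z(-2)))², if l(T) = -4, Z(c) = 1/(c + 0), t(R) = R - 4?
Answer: 15376/9 ≈ 1708.4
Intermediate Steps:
q(o, S) = 4 - S
t(R) = -4 + R
Z(c) = 1/c
r(s) = -4
Y(O) = -7*O (Y(O) = (-4 - 3)*O = -7*O)
(Y(q(6, 4/(-3))) + r(Z(-2)))² = (-7*(4 - 4/(-3)) - 4)² = (-7*(4 - 4*(-1)/3) - 4)² = (-7*(4 - 1*(-4/3)) - 4)² = (-7*(4 + 4/3) - 4)² = (-7*16/3 - 4)² = (-112/3 - 4)² = (-124/3)² = 15376/9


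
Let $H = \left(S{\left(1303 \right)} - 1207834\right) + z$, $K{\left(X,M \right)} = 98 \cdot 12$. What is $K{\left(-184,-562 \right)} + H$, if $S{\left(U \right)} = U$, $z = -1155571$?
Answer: $-2360926$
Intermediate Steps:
$K{\left(X,M \right)} = 1176$
$H = -2362102$ ($H = \left(1303 - 1207834\right) - 1155571 = -1206531 - 1155571 = -2362102$)
$K{\left(-184,-562 \right)} + H = 1176 - 2362102 = -2360926$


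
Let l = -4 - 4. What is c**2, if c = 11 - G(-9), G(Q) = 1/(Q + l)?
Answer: 35344/289 ≈ 122.30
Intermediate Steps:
l = -8
G(Q) = 1/(-8 + Q) (G(Q) = 1/(Q - 8) = 1/(-8 + Q))
c = 188/17 (c = 11 - 1/(-8 - 9) = 11 - 1/(-17) = 11 - 1*(-1/17) = 11 + 1/17 = 188/17 ≈ 11.059)
c**2 = (188/17)**2 = 35344/289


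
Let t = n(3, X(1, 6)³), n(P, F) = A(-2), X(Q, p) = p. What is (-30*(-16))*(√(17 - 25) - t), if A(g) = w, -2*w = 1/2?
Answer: 120 + 960*I*√2 ≈ 120.0 + 1357.6*I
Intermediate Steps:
w = -¼ (w = -½/2 = -½*½ = -¼ ≈ -0.25000)
A(g) = -¼
n(P, F) = -¼
t = -¼ ≈ -0.25000
(-30*(-16))*(√(17 - 25) - t) = (-30*(-16))*(√(17 - 25) - 1*(-¼)) = 480*(√(-8) + ¼) = 480*(2*I*√2 + ¼) = 480*(¼ + 2*I*√2) = 120 + 960*I*√2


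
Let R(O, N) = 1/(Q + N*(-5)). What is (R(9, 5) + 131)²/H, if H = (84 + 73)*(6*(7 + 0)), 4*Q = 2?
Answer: 13725963/5277398 ≈ 2.6009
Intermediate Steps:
Q = ½ (Q = (¼)*2 = ½ ≈ 0.50000)
R(O, N) = 1/(½ - 5*N) (R(O, N) = 1/(½ + N*(-5)) = 1/(½ - 5*N))
H = 6594 (H = 157*(6*7) = 157*42 = 6594)
(R(9, 5) + 131)²/H = (-2/(-1 + 10*5) + 131)²/6594 = (-2/(-1 + 50) + 131)²*(1/6594) = (-2/49 + 131)²*(1/6594) = (6417/49)²*(1/6594) = (41177889/2401)*(1/6594) = 13725963/5277398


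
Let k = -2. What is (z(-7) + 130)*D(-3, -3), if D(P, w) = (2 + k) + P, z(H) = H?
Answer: -369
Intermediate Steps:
D(P, w) = P (D(P, w) = (2 - 2) + P = 0 + P = P)
(z(-7) + 130)*D(-3, -3) = (-7 + 130)*(-3) = 123*(-3) = -369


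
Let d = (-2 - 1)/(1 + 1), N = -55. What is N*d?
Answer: 165/2 ≈ 82.500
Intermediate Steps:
d = -3/2 ≈ -1.5000
N*d = -55*(-3/2) = 165/2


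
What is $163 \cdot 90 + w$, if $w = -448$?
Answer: $14222$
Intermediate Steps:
$163 \cdot 90 + w = 163 \cdot 90 - 448 = 14670 - 448 = 14222$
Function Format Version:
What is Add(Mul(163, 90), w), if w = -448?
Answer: 14222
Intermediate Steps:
Add(Mul(163, 90), w) = Add(Mul(163, 90), -448) = Add(14670, -448) = 14222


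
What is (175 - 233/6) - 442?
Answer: -1835/6 ≈ -305.83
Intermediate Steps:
(175 - 233/6) - 442 = 817/6 - 442 = -1835/6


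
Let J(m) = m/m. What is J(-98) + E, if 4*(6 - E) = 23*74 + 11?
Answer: -1685/4 ≈ -421.25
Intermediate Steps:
E = -1689/4 (E = 6 - (23*74 + 11)/4 = 6 - (1702 + 11)/4 = 6 - ¼*1713 = 6 - 1713/4 = -1689/4 ≈ -422.25)
J(m) = 1
J(-98) + E = 1 - 1689/4 = -1685/4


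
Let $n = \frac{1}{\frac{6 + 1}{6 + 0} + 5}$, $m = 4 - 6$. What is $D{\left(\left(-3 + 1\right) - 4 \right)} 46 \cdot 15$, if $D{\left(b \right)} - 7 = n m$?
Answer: $\frac{170430}{37} \approx 4606.2$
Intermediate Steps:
$m = -2$ ($m = 4 - 6 = -2$)
$n = \frac{6}{37}$ ($n = \frac{1}{\frac{7}{6} + 5} = \frac{1}{\frac{37}{6}} = \frac{6}{37} \approx 0.16216$)
$D{\left(b \right)} = \frac{247}{37}$ ($D{\left(b \right)} = 7 + \frac{6}{37} \left(-2\right) = 7 - \frac{12}{37} = \frac{247}{37}$)
$D{\left(\left(-3 + 1\right) - 4 \right)} 46 \cdot 15 = \frac{247}{37} \cdot 46 \cdot 15 = \frac{11362}{37} \cdot 15 = \frac{170430}{37}$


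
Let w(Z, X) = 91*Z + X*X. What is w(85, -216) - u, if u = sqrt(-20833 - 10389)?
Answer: 54391 - I*sqrt(31222) ≈ 54391.0 - 176.7*I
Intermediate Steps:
u = I*sqrt(31222) (u = sqrt(-31222) = I*sqrt(31222) ≈ 176.7*I)
w(Z, X) = X**2 + 91*Z (w(Z, X) = 91*Z + X**2 = X**2 + 91*Z)
w(85, -216) - u = ((-216)**2 + 91*85) - I*sqrt(31222) = (46656 + 7735) - I*sqrt(31222) = 54391 - I*sqrt(31222)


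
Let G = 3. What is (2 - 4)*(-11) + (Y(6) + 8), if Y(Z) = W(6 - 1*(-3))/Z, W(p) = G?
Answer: 61/2 ≈ 30.500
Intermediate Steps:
W(p) = 3
Y(Z) = 3/Z
(2 - 4)*(-11) + (Y(6) + 8) = (2 - 4)*(-11) + (3/6 + 8) = -2*(-11) + (3*(⅙) + 8) = 22 + (½ + 8) = 22 + 17/2 = 61/2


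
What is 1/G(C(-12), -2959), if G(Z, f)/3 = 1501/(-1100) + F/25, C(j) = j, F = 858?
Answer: 1100/108753 ≈ 0.010115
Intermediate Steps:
G(Z, f) = 108753/1100 (G(Z, f) = 3*(1501/(-1100) + 858/25) = 3*(1501*(-1/1100) + 858*(1/25)) = 3*(-1501/1100 + 858/25) = 3*(36251/1100) = 108753/1100)
1/G(C(-12), -2959) = 1/(108753/1100) = 1100/108753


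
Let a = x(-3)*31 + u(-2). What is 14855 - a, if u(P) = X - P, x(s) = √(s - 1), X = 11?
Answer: 14842 - 62*I ≈ 14842.0 - 62.0*I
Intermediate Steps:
x(s) = √(-1 + s)
u(P) = 11 - P
a = 13 + 62*I (a = √(-1 - 3)*31 + (11 - 1*(-2)) = √(-4)*31 + (11 + 2) = (2*I)*31 + 13 = 62*I + 13 = 13 + 62*I ≈ 13.0 + 62.0*I)
14855 - a = 14855 - (13 + 62*I) = 14855 + (-13 - 62*I) = 14842 - 62*I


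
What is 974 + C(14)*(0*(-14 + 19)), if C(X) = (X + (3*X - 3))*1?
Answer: 974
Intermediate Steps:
C(X) = -3 + 4*X (C(X) = (X + (-3 + 3*X))*1 = (-3 + 4*X)*1 = -3 + 4*X)
974 + C(14)*(0*(-14 + 19)) = 974 + (-3 + 4*14)*(0*(-14 + 19)) = 974 + (-3 + 56)*(0*5) = 974 + 53*0 = 974 + 0 = 974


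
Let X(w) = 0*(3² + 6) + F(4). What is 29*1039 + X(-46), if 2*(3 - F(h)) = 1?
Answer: 60267/2 ≈ 30134.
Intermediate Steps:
F(h) = 5/2 (F(h) = 3 - ½*1 = 3 - ½ = 5/2)
X(w) = 5/2 (X(w) = 0*(3² + 6) + 5/2 = 0*(9 + 6) + 5/2 = 0*15 + 5/2 = 0 + 5/2 = 5/2)
29*1039 + X(-46) = 29*1039 + 5/2 = 30131 + 5/2 = 60267/2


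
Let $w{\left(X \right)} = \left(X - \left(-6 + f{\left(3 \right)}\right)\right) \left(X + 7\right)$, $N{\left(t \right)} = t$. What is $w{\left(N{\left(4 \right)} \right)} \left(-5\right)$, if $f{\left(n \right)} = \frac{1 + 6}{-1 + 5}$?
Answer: $- \frac{1815}{4} \approx -453.75$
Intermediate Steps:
$f{\left(n \right)} = \frac{7}{4}$
$w{\left(X \right)} = \left(7 + X\right) \left(\frac{17}{4} + X\right)$ ($w{\left(X \right)} = \left(X + \left(6 - \frac{7}{4}\right)\right) \left(X + 7\right) = \left(X + \left(6 - \frac{7}{4}\right)\right) \left(7 + X\right) = \left(X + \frac{17}{4}\right) \left(7 + X\right) = \left(\frac{17}{4} + X\right) \left(7 + X\right) = \left(7 + X\right) \left(\frac{17}{4} + X\right)$)
$w{\left(N{\left(4 \right)} \right)} \left(-5\right) = \left(\frac{119}{4} + 4^{2} + \frac{45}{4} \cdot 4\right) \left(-5\right) = \left(\frac{119}{4} + 16 + 45\right) \left(-5\right) = \frac{363}{4} \left(-5\right) = - \frac{1815}{4}$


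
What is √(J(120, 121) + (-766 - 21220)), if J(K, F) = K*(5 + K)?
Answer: I*√6986 ≈ 83.582*I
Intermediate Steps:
√(J(120, 121) + (-766 - 21220)) = √(120*(5 + 120) + (-766 - 21220)) = √(120*125 - 21986) = √(15000 - 21986) = √(-6986) = I*√6986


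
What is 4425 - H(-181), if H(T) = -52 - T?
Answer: 4296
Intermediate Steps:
4425 - H(-181) = 4425 - (-52 - 1*(-181)) = 4425 - (-52 + 181) = 4425 - 1*129 = 4425 - 129 = 4296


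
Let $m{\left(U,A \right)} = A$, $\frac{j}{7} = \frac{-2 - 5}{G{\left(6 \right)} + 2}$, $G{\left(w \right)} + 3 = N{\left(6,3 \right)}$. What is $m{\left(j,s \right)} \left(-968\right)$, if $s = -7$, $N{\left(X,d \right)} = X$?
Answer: $6776$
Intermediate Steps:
$G{\left(w \right)} = 3$ ($G{\left(w \right)} = -3 + 6 = 3$)
$j = - \frac{49}{5}$ ($j = 7 \frac{-2 - 5}{3 + 2} = 7 \left(- \frac{7}{5}\right) = - \frac{49}{5} \approx -9.8$)
$m{\left(j,s \right)} \left(-968\right) = \left(-7\right) \left(-968\right) = 6776$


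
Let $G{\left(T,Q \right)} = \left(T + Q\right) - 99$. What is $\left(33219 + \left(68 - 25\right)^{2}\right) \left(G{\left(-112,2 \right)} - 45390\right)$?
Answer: $-1599065732$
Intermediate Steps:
$G{\left(T,Q \right)} = -99 + Q + T$ ($G{\left(T,Q \right)} = \left(Q + T\right) - 99 = -99 + Q + T$)
$\left(33219 + \left(68 - 25\right)^{2}\right) \left(G{\left(-112,2 \right)} - 45390\right) = \left(33219 + \left(68 - 25\right)^{2}\right) \left(\left(-99 + 2 - 112\right) - 45390\right) = \left(33219 + 43^{2}\right) \left(-209 - 45390\right) = \left(33219 + 1849\right) \left(-45599\right) = 35068 \left(-45599\right) = -1599065732$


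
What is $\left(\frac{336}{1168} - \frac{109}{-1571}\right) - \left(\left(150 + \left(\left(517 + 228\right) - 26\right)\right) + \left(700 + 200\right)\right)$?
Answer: $- \frac{202833279}{114683} \approx -1768.6$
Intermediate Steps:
$\left(\frac{336}{1168} - \frac{109}{-1571}\right) - \left(\left(150 + \left(\left(517 + 228\right) - 26\right)\right) + \left(700 + 200\right)\right) = \left(336 \cdot \frac{1}{1168} - - \frac{109}{1571}\right) - \left(\left(150 + \left(745 - 26\right)\right) + 900\right) = \left(\frac{21}{73} + \frac{109}{1571}\right) - \left(\left(150 + 719\right) + 900\right) = \frac{40948}{114683} - \left(869 + 900\right) = \frac{40948}{114683} - 1769 = - \frac{202833279}{114683}$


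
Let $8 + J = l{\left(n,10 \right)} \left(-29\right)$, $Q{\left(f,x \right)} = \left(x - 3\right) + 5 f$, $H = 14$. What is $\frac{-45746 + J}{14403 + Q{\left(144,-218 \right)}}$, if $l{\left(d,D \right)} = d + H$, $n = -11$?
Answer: $- \frac{45841}{14902} \approx -3.0762$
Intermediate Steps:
$l{\left(d,D \right)} = 14 + d$ ($l{\left(d,D \right)} = d + 14 = 14 + d$)
$Q{\left(f,x \right)} = -3 + x + 5 f$ ($Q{\left(f,x \right)} = \left(-3 + x\right) + 5 f = -3 + x + 5 f$)
$J = -95$ ($J = -8 + \left(14 - 11\right) \left(-29\right) = -8 + 3 \left(-29\right) = -8 - 87 = -95$)
$\frac{-45746 + J}{14403 + Q{\left(144,-218 \right)}} = \frac{-45746 - 95}{14403 - -499} = - \frac{45841}{14403 - -499} = - \frac{45841}{14403 + 499} = - \frac{45841}{14902}$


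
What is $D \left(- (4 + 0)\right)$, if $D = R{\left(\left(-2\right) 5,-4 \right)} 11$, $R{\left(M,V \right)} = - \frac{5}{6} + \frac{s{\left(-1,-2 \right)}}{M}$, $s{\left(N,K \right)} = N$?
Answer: $\frac{484}{15} \approx 32.267$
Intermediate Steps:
$R{\left(M,V \right)} = - \frac{5}{6} - \frac{1}{M}$
$D = - \frac{121}{15}$ ($D = \left(- \frac{5}{6} - \frac{1}{\left(-2\right) 5}\right) 11 = \left(- \frac{5}{6} - \frac{1}{-10}\right) 11 = \left(- \frac{5}{6} - - \frac{1}{10}\right) 11 = \left(- \frac{5}{6} + \frac{1}{10}\right) 11 = \left(- \frac{11}{15}\right) 11 = - \frac{121}{15} \approx -8.0667$)
$D \left(- (4 + 0)\right) = - \frac{121 \left(- (4 + 0)\right)}{15} = - \frac{121 \left(\left(-1\right) 4\right)}{15} = \left(- \frac{121}{15}\right) \left(-4\right) = \frac{484}{15}$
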